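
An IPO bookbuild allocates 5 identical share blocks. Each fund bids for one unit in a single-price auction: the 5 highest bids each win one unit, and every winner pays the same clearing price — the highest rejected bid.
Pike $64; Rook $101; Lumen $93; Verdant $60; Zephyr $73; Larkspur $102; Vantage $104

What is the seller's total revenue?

Sorting: 104 (Vantage), 102 (Larkspur), 101 (Rook), 93 (Lumen), 73 (Zephyr), 64 (Pike), 60 (Verdant)
Winners (5 units): Vantage, Larkspur, Rook, Lumen, Zephyr.
Highest unsuccessful bid: $64 → clearing price.
Total revenue = 5 × $64 = $320.

Total revenue: $320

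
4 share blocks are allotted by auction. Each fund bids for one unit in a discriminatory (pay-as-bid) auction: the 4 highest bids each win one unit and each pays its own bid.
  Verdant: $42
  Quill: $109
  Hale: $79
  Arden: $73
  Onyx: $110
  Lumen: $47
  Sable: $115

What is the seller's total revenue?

Sorting: 115 (Sable), 110 (Onyx), 109 (Quill), 79 (Hale), 73 (Arden), 47 (Lumen), …
The 4 highest are Sable, Onyx, Quill, Hale.
Total revenue = 115 + 110 + 109 + 79 = $413.

Total revenue: $413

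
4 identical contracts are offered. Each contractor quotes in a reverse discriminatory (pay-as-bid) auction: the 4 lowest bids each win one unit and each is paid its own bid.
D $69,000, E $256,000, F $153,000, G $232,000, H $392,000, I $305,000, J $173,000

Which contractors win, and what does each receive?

Bids ranked low→high: 69,000 (D), 153,000 (F), 173,000 (J), 232,000 (G), 256,000 (E), 305,000 (I), …
Lowest 4: D, F, J, G.
Each winner is paid its own bid: D $69,000, F $153,000, J $173,000, G $232,000.

D $69,000, F $153,000, J $173,000, G $232,000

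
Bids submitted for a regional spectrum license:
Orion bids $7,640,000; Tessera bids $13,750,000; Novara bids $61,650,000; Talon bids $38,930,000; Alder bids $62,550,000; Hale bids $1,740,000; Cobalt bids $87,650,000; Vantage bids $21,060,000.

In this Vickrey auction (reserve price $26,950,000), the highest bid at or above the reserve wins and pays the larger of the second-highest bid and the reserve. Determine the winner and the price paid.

Bids ranked: 87,650,000 (Cobalt) > 62,550,000 (Alder) > 61,650,000 (Novara) > 38,930,000 (Talon) > 21,060,000 (Vantage) > 13,750,000 (Tessera) > …
Highest eligible bid: Cobalt at $87,650,000.
max(second-highest $62,550,000, reserve $26,950,000) = $62,550,000; the reserve does not bind.

Cobalt pays $62,550,000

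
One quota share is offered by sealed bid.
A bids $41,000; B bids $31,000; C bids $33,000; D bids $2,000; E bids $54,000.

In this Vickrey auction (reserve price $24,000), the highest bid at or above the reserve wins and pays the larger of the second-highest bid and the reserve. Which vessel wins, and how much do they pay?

Sorting bids: 54,000 (E) > 41,000 (A) > 33,000 (C) > 31,000 (B) > 2,000 (D)
E has the top bid at or above the reserve ($54,000).
Second-highest bid $41,000 exceeds the reserve $24,000 → payment $41,000.

E pays $41,000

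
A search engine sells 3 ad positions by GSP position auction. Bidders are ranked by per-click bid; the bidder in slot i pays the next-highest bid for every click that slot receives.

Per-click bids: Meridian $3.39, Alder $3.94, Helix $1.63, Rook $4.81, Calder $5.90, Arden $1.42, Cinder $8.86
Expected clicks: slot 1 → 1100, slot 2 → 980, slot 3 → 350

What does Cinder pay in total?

Cinder pays $6490.00

Per-click bids in order: $8.86 (Cinder) > $5.90 (Calder) > $4.81 (Rook) > $3.94 (Alder) > …
Cinder holds slot 1 → pays next bid $5.90 × 1100 clicks = $6490.00.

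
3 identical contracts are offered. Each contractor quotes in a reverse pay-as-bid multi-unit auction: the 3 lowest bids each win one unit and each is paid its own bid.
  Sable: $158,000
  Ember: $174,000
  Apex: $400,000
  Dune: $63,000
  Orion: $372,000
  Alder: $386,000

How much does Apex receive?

Ordering the bids: 63,000 (Dune), 158,000 (Sable), 174,000 (Ember), 372,000 (Orion), 386,000 (Alder), …
Winners (3 units): Dune, Sable, Ember.
Apex does not win → $0.

Apex is paid $0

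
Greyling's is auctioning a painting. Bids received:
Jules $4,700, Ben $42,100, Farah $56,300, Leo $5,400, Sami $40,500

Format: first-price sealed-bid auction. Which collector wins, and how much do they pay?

Farah pays $56,300

Sorting bids: 56,300 (Farah) > 42,100 (Ben) > 40,500 (Sami) > 5,400 (Leo) > 4,700 (Jules)
Farah is highest → pays own bid, $56,300.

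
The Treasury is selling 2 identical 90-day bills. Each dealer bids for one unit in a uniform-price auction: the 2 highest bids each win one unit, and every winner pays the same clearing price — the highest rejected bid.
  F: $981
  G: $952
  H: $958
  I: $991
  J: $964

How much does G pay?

G pays $0

Bids ranked high→low: 991 (I), 981 (F), 964 (J), 958 (H), …
The 2 highest are I, F.
First losing bid is J's $964, which sets the uniform price.
G does not win → pays $0.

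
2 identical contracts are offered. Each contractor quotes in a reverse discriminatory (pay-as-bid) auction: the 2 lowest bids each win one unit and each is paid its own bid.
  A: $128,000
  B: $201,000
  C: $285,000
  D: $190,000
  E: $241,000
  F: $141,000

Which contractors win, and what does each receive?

A $128,000, F $141,000

Ordering the bids: 128,000 (A), 141,000 (F), 190,000 (D), 201,000 (B), …
The 2 lowest are A, F.
Each winner is paid its own bid: A $128,000, F $141,000.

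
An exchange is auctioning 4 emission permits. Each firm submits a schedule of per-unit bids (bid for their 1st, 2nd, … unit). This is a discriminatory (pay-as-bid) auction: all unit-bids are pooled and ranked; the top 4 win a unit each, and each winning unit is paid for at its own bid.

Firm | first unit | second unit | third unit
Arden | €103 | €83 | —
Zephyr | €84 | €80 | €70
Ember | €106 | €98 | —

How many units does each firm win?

All unit-bids, highest first — top 4: 106 (Ember-1), 103 (Arden-1), 98 (Ember-2), 84 (Zephyr-1)
Next rejected bid: €83 (not a price — pay-as-bid).
Allocation: Arden 1, Ember 2, Zephyr 1.

Arden 1, Ember 2, Zephyr 1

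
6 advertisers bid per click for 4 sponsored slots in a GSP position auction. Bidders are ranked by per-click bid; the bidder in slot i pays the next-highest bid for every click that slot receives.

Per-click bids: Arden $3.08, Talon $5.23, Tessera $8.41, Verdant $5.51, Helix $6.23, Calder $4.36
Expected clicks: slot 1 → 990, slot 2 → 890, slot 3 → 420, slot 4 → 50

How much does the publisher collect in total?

Ranked by bid: $8.41 (Tessera) > $6.23 (Helix) > $5.51 (Verdant) > $5.23 (Talon) > $4.36 (Calder) > …
Slot 1: Tessera pays $6.23 × 990 = $6167.70
Slot 2: Helix pays $5.51 × 890 = $4903.90
Slot 3: Verdant pays $5.23 × 420 = $2196.60
Slot 4: Talon pays $4.36 × 50 = $218.00
Total = $13486.20

Total revenue: $13486.20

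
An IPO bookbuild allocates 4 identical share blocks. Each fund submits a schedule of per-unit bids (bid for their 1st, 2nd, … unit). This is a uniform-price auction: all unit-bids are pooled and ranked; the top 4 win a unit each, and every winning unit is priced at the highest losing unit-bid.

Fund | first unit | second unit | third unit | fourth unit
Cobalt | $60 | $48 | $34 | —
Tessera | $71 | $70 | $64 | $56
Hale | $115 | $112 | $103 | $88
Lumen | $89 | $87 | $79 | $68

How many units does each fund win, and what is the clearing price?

Pooled unit-bids ranked (top 4): 115 (Hale-1), 112 (Hale-2), 103 (Hale-3), 89 (Lumen-1)
Highest rejected unit-bid = $88.
Allocation: Hale 3, Lumen 1.

Hale 3, Lumen 1; clearing price $88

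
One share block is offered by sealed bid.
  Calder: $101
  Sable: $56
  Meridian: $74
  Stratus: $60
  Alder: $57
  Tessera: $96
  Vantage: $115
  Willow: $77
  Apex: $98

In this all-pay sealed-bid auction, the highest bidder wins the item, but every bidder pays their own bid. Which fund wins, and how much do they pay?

Vantage pays $115

All-pay sealed-bid auction: the highest bidder wins the item, but every bidder pays their own bid.
Sorting bids: 115 (Vantage) > 101 (Calder) > 98 (Apex) > 96 (Tessera) > 77 (Willow) > 74 (Meridian) > …
Vantage is highest and takes the item; every bidder forfeits their bid.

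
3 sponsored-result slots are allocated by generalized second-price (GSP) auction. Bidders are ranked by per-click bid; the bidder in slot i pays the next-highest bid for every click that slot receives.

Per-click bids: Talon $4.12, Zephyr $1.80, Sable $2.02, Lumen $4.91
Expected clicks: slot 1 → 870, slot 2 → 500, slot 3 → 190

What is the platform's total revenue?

Total revenue: $4936.40

Per-click bids in order: $4.91 (Lumen) > $4.12 (Talon) > $2.02 (Sable) > $1.80 (Zephyr)
Slot 1: Lumen pays $4.12 × 870 = $3584.40
Slot 2: Talon pays $2.02 × 500 = $1010.00
Slot 3: Sable pays $1.80 × 190 = $342.00
Total = $4936.40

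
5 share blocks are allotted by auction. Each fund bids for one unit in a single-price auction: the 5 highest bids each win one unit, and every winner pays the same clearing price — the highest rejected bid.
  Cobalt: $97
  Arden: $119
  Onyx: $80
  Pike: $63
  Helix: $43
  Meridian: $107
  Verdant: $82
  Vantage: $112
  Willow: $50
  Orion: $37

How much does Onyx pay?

Onyx pays $0

Sorting: 119 (Arden), 112 (Vantage), 107 (Meridian), 97 (Cobalt), 82 (Verdant), 80 (Onyx), 63 (Pike), …
Top 5: Arden, Vantage, Meridian, Cobalt, Verdant.
Clearing price = highest rejected bid = $80.
Onyx does not win → pays $0.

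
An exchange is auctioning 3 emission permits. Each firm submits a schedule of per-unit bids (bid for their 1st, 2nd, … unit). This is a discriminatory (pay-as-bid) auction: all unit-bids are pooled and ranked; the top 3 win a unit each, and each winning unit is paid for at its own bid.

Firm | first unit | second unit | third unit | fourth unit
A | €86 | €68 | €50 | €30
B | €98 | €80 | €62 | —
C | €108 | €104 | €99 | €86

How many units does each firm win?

C 3

Merging the schedules and taking the best 3: 108 (C-1), 104 (C-2), 99 (C-3)
Next rejected bid: €98 (not a price — pay-as-bid).
Allocation: C 3.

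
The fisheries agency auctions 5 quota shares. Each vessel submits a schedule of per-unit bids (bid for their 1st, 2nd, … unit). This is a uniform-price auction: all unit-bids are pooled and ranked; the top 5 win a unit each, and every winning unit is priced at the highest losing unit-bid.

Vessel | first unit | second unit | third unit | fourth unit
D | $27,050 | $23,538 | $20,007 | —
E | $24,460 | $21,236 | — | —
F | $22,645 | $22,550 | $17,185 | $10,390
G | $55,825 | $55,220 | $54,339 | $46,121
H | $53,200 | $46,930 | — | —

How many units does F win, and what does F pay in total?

Merging the schedules and taking the best 5: 55,825 (G-1), 55,220 (G-2), 54,339 (G-3), 53,200 (H-1), 46,930 (H-2)
The (k+1)-th unit-bid is $46,121.
F wins 0 unit(s) at $46,121 each.

F: 0 units, pays $0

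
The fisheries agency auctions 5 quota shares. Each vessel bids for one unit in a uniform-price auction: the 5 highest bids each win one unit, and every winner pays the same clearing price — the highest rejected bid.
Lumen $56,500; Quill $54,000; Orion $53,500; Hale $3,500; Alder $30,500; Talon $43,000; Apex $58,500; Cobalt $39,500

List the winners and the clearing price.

Apex, Lumen, Quill, Orion, Talon; each pays $39,500

Bids ranked high→low: 58,500 (Apex), 56,500 (Lumen), 54,000 (Quill), 53,500 (Orion), 43,000 (Talon), 39,500 (Cobalt), 30,500 (Alder), …
Winners (5 units): Apex, Lumen, Quill, Orion, Talon.
Highest unsuccessful bid: $39,500 → clearing price.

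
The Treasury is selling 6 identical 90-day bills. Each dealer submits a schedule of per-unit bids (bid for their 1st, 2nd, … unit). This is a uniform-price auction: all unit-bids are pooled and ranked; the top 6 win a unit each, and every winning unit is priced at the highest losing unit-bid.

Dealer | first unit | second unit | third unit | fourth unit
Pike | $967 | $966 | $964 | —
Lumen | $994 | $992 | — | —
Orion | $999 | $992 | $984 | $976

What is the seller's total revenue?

All unit-bids, highest first — top 6: 999 (Orion-1), 994 (Lumen-1), 992 (Lumen-2), 992 (Orion-2), 984 (Orion-3), 976 (Orion-4)
First bid not allocated: $967.
Allocation: Lumen 2, Orion 4. Every unit priced at $967.
Revenue = 6 × 967 = $5,802.

Total revenue: $5,802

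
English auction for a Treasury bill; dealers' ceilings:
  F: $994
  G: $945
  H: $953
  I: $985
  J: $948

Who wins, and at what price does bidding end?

F wins at $985

Sorting limits: 994 (F) > 985 (I) > 953 (H) > 948 (J) > 945 (G)
Once the price passes $985, only F is left; the hammer falls at I's limit of $985.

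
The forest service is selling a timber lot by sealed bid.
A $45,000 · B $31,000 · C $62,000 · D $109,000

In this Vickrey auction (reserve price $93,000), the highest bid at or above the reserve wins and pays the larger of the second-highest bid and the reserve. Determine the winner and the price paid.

D pays $93,000

Bids ranked: 109,000 (D) > 62,000 (C) > 45,000 (A) > 31,000 (B)
Highest eligible bid: D at $109,000.
Second-highest bid $62,000 is below the reserve $93,000, so the reserve binds → payment $93,000.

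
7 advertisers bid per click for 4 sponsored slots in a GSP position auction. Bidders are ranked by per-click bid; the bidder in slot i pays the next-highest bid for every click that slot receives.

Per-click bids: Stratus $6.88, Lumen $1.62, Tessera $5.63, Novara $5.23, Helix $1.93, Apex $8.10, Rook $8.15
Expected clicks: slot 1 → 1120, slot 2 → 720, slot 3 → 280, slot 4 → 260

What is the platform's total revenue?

Total revenue: $16961.80

Sorting advertisers: $8.15 (Rook) > $8.10 (Apex) > $6.88 (Stratus) > $5.63 (Tessera) > $5.23 (Novara) > …
Slot 1: Rook pays $8.10 × 1120 = $9072.00
Slot 2: Apex pays $6.88 × 720 = $4953.60
Slot 3: Stratus pays $5.63 × 280 = $1576.40
Slot 4: Tessera pays $5.23 × 260 = $1359.80
Total = $16961.80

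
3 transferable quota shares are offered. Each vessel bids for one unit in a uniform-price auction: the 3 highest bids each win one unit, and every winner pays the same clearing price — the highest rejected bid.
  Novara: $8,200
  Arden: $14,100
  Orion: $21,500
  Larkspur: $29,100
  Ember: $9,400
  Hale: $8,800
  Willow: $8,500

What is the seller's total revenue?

Total revenue: $28,200

Ordering the bids: 29,100 (Larkspur), 21,500 (Orion), 14,100 (Arden), 9,400 (Ember), 8,800 (Hale), …
Winners (3 units): Larkspur, Orion, Arden.
Clearing price = highest rejected bid = $9,400.
Total revenue = 3 × $9,400 = $28,200.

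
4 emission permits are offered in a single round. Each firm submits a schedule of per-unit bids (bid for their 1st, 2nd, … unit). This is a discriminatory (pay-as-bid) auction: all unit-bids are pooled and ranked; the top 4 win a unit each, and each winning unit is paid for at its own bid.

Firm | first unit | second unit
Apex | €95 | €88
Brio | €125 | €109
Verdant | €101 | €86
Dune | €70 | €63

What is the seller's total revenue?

All unit-bids, highest first — top 4: 125 (Brio-1), 109 (Brio-2), 101 (Verdant-1), 95 (Apex-1)
Next rejected bid: €88 (not a price — pay-as-bid).
Each winning unit pays its own bid.
Revenue = 125 + 109 + 101 + 95 = €430.

Total revenue: €430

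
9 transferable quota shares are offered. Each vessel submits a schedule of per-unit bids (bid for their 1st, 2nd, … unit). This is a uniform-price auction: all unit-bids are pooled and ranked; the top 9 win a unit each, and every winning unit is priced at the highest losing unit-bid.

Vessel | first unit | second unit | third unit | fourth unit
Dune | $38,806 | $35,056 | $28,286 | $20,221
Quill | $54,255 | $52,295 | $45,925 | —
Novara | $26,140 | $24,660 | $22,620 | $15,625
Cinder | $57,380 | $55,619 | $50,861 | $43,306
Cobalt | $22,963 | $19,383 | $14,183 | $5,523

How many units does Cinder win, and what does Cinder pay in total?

Merging the schedules and taking the best 9: 57,380 (Cinder-1), 55,619 (Cinder-2), 54,255 (Quill-1), 52,295 (Quill-2), 50,861 (Cinder-3), 45,925 (Quill-3), 43,306 (Cinder-4), 38,806 (Dune-1), 35,056 (Dune-2)
Highest rejected unit-bid = $28,286.
Cinder wins 4 unit(s) at $28,286 each.

Cinder: 4 units, pays $113,144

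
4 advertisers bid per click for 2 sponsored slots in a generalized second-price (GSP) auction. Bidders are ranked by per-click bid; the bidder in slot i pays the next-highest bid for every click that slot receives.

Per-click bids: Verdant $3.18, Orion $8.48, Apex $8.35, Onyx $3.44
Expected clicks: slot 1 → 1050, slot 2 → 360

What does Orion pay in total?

Orion pays $8767.50

Sorting advertisers: $8.48 (Orion) > $8.35 (Apex) > $3.44 (Onyx) > …
Orion holds slot 1 → pays next bid $8.35 × 1050 clicks = $8767.50.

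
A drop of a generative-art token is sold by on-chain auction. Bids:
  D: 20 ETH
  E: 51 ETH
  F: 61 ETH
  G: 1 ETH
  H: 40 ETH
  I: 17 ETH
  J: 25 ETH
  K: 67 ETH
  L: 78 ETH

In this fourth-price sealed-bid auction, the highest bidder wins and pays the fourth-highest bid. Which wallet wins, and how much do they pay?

L pays 51 ETH

Bids ranked: 78 (L) > 67 (K) > 61 (F) > 51 (E) > 40 (H) > 25 (J) > …
L wins; payment is bid #4 in the ranking = 51 ETH.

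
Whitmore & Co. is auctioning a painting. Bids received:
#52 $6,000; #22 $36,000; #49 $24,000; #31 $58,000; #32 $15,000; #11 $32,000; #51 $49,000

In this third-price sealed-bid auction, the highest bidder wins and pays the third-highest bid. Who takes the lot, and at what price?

Third-price sealed-bid auction: the highest bidder wins and pays the third-highest bid.
Bids ranked: 58,000 (#31) > 49,000 (#51) > 36,000 (#22) > 32,000 (#11) > 24,000 (#49) > 15,000 (#32) > …
#31 is highest; pays the third-highest bid, $36,000.

#31 pays $36,000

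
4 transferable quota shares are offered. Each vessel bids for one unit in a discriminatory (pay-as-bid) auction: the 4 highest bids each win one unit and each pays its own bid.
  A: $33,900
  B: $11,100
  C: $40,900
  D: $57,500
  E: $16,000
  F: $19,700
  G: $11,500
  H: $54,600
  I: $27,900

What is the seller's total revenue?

Total revenue: $186,900

Sorting: 57,500 (D), 54,600 (H), 40,900 (C), 33,900 (A), 27,900 (I), 19,700 (F), …
Top 4: D, H, C, A.
Total revenue = 57,500 + 54,600 + 40,900 + 33,900 = $186,900.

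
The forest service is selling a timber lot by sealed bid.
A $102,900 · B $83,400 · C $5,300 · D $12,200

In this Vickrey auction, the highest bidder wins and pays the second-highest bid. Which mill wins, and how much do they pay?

Rule: the highest bidder wins and pays the second-highest bid.
Bids ranked: 102,900 (A) > 83,400 (B) > 12,200 (D) > 5,300 (C)
A wins with the highest bid; price is set by the runner-up at $83,400.

A pays $83,400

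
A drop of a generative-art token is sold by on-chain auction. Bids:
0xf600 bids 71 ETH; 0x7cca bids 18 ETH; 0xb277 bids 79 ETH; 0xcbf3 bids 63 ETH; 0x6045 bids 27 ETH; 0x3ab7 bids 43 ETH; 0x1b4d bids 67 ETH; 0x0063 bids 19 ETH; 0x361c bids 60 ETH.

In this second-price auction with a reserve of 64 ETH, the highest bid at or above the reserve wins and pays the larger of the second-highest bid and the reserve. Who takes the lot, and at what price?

Rule: the highest bid at or above the reserve wins and pays the larger of the second-highest bid and the reserve.
Sorting bids: 79 (0xb277) > 71 (0xf600) > 67 (0x1b4d) > 63 (0xcbf3) > 60 (0x361c) > 43 (0x3ab7) > …
Highest eligible bid: 0xb277 at 79 ETH.
max(second-highest 71 ETH, reserve 64 ETH) = 71 ETH; the reserve does not bind.

0xb277 pays 71 ETH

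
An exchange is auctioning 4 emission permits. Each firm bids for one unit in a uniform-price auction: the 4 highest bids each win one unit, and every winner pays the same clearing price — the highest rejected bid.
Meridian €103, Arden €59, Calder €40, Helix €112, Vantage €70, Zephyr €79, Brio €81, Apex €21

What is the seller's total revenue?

Bids ranked high→low: 112 (Helix), 103 (Meridian), 81 (Brio), 79 (Zephyr), 70 (Vantage), 59 (Arden), …
Top 4: Helix, Meridian, Brio, Zephyr.
Clearing price = highest rejected bid = €70.
Total revenue = 4 × €70 = €280.

Total revenue: €280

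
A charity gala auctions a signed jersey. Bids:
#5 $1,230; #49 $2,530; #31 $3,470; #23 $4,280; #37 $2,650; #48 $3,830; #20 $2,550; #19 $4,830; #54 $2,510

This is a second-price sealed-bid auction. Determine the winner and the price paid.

#19 pays $4,280

Second-price sealed-bid auction: the highest bidder wins and pays the second-highest bid.
Sorting bids: 4,830 (#19) > 4,280 (#23) > 3,830 (#48) > 3,470 (#31) > 2,650 (#37) > 2,550 (#20) > …
#19 is highest; pays the second-highest bid, $4,280.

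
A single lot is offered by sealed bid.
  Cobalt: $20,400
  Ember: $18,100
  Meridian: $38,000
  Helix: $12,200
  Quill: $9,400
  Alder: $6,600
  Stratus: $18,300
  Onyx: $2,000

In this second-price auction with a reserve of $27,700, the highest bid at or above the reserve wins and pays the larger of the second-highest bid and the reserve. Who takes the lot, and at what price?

Meridian pays $27,700

Second-price auction with a reserve of $27,700: the highest bid at or above the reserve wins and pays the larger of the second-highest bid and the reserve.
Sorting bids: 38,000 (Meridian) > 20,400 (Cobalt) > 18,300 (Stratus) > 18,100 (Ember) > 12,200 (Helix) > 9,400 (Quill) > …
Meridian has the top bid at or above the reserve ($38,000).
Second-highest bid $20,400 is below the reserve $27,700, so the reserve binds → payment $27,700.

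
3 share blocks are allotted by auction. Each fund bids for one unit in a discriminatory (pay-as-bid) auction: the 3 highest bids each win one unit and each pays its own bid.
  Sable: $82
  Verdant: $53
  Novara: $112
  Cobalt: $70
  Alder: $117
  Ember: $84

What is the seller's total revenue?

Total revenue: $313

Ordering the bids: 117 (Alder), 112 (Novara), 84 (Ember), 82 (Sable), 70 (Cobalt), …
Winners (3 units): Alder, Novara, Ember.
Total revenue = 117 + 112 + 84 = $313.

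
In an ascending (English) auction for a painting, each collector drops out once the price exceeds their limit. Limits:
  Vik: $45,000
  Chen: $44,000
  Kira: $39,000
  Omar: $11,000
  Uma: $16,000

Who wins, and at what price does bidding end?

Vik wins at $44,000

Limits ranked: 45,000 (Vik) > 44,000 (Chen) > 39,000 (Kira) > 16,000 (Uma) > 11,000 (Omar)
Chen is the last rival to drop out, at $44,000; Vik remains and wins at that price.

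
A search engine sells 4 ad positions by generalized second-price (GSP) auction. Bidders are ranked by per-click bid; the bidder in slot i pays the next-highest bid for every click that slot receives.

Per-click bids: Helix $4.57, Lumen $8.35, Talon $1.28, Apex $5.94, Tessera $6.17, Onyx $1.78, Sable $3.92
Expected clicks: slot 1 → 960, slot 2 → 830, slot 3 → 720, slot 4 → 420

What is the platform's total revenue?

Per-click bids in order: $8.35 (Lumen) > $6.17 (Tessera) > $5.94 (Apex) > $4.57 (Helix) > $3.92 (Sable) > …
Slot 1: Lumen pays $6.17 × 960 = $5923.20
Slot 2: Tessera pays $5.94 × 830 = $4930.20
Slot 3: Apex pays $4.57 × 720 = $3290.40
Slot 4: Helix pays $3.92 × 420 = $1646.40
Total = $15790.20

Total revenue: $15790.20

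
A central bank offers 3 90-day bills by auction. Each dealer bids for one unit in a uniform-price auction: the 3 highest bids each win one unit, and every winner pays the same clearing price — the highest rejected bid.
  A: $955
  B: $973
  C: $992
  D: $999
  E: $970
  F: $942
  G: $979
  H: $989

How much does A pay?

A pays $0

Bids ranked high→low: 999 (D), 992 (C), 989 (H), 979 (G), 973 (B), …
Top 3: D, C, H.
Clearing price = highest rejected bid = $979.
A does not win → pays $0.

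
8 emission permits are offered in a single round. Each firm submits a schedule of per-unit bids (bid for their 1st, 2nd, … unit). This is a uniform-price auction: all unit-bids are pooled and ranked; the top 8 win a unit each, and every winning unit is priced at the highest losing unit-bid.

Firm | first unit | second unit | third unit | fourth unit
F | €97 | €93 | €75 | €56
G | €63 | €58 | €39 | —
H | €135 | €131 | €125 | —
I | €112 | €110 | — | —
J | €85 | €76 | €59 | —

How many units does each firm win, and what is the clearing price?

F 2, H 3, I 2, J 1; clearing price €76

Pooled unit-bids ranked (top 8): 135 (H-1), 131 (H-2), 125 (H-3), 112 (I-1), 110 (I-2), 97 (F-1), 93 (F-2), 85 (J-1)
Highest rejected unit-bid = €76.
Allocation: F 2, H 3, I 2, J 1.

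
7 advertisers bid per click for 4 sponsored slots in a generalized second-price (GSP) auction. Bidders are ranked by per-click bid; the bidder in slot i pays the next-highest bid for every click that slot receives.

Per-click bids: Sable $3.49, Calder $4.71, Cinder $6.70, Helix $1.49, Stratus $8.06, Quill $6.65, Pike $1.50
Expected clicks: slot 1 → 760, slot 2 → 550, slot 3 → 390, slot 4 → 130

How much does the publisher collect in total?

Total revenue: $11040.10

Ranked by bid: $8.06 (Stratus) > $6.70 (Cinder) > $6.65 (Quill) > $4.71 (Calder) > $3.49 (Sable) > …
Slot 1: Stratus pays $6.70 × 760 = $5092.00
Slot 2: Cinder pays $6.65 × 550 = $3657.50
Slot 3: Quill pays $4.71 × 390 = $1836.90
Slot 4: Calder pays $3.49 × 130 = $453.70
Total = $11040.10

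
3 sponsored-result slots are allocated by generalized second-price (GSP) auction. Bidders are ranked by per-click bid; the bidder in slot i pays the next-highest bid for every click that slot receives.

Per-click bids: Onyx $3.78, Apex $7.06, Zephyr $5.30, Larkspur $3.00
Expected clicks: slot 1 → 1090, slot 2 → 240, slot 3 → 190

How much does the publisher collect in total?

Ranked by bid: $7.06 (Apex) > $5.30 (Zephyr) > $3.78 (Onyx) > $3.00 (Larkspur)
Slot 1: Apex pays $5.30 × 1090 = $5777.00
Slot 2: Zephyr pays $3.78 × 240 = $907.20
Slot 3: Onyx pays $3.00 × 190 = $570.00
Total = $7254.20

Total revenue: $7254.20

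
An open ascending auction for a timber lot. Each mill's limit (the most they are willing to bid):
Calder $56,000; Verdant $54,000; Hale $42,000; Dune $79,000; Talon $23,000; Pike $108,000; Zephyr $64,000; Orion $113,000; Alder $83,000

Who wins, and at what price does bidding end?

Limits ranked: 113,000 (Orion) > 108,000 (Pike) > 83,000 (Alder) > 79,000 (Dune) > 64,000 (Zephyr) > 56,000 (Calder) > …
Once the price passes $108,000, only Orion is left; the hammer falls at Pike's limit of $108,000.

Orion wins at $108,000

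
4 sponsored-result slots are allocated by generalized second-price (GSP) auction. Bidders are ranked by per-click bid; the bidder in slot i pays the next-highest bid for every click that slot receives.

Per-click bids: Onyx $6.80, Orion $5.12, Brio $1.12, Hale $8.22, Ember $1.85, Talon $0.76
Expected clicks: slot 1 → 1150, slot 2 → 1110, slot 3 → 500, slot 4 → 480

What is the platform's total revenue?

Total revenue: $14965.80

Per-click bids in order: $8.22 (Hale) > $6.80 (Onyx) > $5.12 (Orion) > $1.85 (Ember) > $1.12 (Brio) > …
Slot 1: Hale pays $6.80 × 1150 = $7820.00
Slot 2: Onyx pays $5.12 × 1110 = $5683.20
Slot 3: Orion pays $1.85 × 500 = $925.00
Slot 4: Ember pays $1.12 × 480 = $537.60
Total = $14965.80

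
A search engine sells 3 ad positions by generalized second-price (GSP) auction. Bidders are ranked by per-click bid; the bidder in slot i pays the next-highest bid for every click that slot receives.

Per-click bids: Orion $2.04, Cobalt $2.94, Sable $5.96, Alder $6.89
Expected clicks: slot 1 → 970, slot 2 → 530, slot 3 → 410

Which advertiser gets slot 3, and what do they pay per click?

Cobalt; $2.04 per click

Per-click bids in order: $6.89 (Alder) > $5.96 (Sable) > $2.94 (Cobalt) > $2.04 (Orion)
Slot 3 goes to the third-ranked bidder, Cobalt, who pays the next bid down: $2.04/click.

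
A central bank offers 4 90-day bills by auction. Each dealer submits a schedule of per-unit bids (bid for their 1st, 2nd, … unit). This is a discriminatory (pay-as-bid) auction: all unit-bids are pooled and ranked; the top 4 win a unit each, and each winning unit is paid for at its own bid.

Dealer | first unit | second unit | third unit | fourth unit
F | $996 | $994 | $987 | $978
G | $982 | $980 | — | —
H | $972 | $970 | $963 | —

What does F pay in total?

F pays $2,977

All unit-bids, highest first — top 4: 996 (F-1), 994 (F-2), 987 (F-3), 982 (G-1)
Next rejected bid: $980 (not a price — pay-as-bid).
F's winning unit-bids: 996 + 994 + 987 = $2,977.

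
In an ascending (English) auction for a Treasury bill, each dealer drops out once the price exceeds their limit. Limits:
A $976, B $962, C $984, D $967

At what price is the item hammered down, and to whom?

Sorting limits: 984 (C) > 976 (A) > 967 (D) > 962 (B)
A is the last rival to drop out, at $976; C remains and wins at that price.

C wins at $976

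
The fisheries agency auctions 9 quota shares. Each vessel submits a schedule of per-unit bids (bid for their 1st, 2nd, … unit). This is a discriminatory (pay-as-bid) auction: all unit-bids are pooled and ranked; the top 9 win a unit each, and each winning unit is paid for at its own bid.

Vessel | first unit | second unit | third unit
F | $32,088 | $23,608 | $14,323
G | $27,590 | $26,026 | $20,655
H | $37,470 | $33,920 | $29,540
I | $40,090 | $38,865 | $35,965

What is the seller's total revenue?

Merging the schedules and taking the best 9: 40,090 (I-1), 38,865 (I-2), 37,470 (H-1), 35,965 (I-3), 33,920 (H-2), 32,088 (F-1), 29,540 (H-3), 27,590 (G-1), 26,026 (G-2)
Next rejected bid: $23,608 (not a price — pay-as-bid).
Each winning unit pays its own bid.
Revenue = 40,090 + 38,865 + 37,470 + 35,965 + 33,920 + 32,088 + 29,540 + 27,590 + 26,026 = $301,554.

Total revenue: $301,554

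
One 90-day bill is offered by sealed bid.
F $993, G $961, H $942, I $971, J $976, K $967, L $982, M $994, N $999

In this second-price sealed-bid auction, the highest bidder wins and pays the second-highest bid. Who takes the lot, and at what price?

N pays $994

Sorting bids: 999 (N) > 994 (M) > 993 (F) > 982 (L) > 976 (J) > 971 (I) > …
N wins with the highest bid; price is set by the runner-up at $994.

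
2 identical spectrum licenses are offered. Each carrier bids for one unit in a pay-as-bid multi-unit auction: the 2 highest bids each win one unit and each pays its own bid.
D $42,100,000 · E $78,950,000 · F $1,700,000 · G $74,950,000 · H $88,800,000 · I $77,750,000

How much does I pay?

I pays $0

Ordering the bids: 88,800,000 (H), 78,950,000 (E), 77,750,000 (I), 74,950,000 (G), …
Winners (2 units): H, E.
I does not win → $0.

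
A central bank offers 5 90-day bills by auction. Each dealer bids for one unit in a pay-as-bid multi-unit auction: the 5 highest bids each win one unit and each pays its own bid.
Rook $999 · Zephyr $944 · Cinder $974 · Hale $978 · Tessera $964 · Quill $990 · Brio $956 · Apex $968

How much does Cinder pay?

Cinder pays $974

Sorting: 999 (Rook), 990 (Quill), 978 (Hale), 974 (Cinder), 968 (Apex), 964 (Tessera), 956 (Brio), …
The 5 highest are Rook, Quill, Hale, Cinder, Apex.
Cinder wins → own bid $974.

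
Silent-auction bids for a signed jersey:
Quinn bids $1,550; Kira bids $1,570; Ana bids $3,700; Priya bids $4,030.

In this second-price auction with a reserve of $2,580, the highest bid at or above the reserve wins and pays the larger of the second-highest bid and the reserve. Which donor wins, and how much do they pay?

Priya pays $3,700

Sorting bids: 4,030 (Priya) > 3,700 (Ana) > 1,570 (Kira) > 1,550 (Quinn)
Highest eligible bid: Priya at $4,030.
Second-highest bid $3,700 exceeds the reserve $2,580 → payment $3,700.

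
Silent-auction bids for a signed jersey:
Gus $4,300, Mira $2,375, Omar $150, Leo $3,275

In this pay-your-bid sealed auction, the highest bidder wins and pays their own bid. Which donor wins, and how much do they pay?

Gus pays $4,300

Bids ranked: 4,300 (Gus) > 3,275 (Leo) > 2,375 (Mira) > 150 (Omar)
Gus is highest → pays own bid, $4,300.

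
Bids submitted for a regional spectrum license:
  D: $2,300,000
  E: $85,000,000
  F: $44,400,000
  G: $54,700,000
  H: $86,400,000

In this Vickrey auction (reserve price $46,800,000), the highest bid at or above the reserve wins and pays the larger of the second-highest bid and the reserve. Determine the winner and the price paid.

H pays $85,000,000

Bids in order: 86,400,000 (H) > 85,000,000 (E) > 54,700,000 (G) > 44,400,000 (F) > 2,300,000 (D)
H has the top bid at or above the reserve ($86,400,000).
max(second-highest $85,000,000, reserve $46,800,000) = $85,000,000; the reserve does not bind.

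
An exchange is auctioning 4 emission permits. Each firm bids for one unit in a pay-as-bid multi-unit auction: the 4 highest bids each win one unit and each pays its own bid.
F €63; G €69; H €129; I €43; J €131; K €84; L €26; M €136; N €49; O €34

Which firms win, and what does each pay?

Ordering the bids: 136 (M), 131 (J), 129 (H), 84 (K), 69 (G), 63 (F), …
The 4 highest are M, J, H, K.
Each winner pays its own bid: M €136, J €131, H €129, K €84.

M €136, J €131, H €129, K €84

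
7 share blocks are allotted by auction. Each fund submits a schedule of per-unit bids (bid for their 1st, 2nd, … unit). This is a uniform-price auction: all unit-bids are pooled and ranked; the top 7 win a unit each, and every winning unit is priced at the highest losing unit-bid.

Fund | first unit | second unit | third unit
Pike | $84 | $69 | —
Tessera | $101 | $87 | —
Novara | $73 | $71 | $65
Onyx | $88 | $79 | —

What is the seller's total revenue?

Total revenue: $483

All unit-bids, highest first — top 7: 101 (Tessera-1), 88 (Onyx-1), 87 (Tessera-2), 84 (Pike-1), 79 (Onyx-2), 73 (Novara-1), 71 (Novara-2)
The (k+1)-th unit-bid is $69.
Allocation: Novara 2, Onyx 2, Pike 1, Tessera 2. Every unit priced at $69.
Revenue = 7 × 69 = $483.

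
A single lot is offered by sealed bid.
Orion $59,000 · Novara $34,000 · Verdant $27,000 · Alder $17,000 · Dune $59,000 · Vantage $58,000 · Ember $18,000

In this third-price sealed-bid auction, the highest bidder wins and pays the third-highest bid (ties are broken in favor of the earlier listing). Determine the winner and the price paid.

Orion pays $58,000

Rule: the highest bidder wins and pays the third-highest bid.
Bids ranked: 59,000 (Orion) > 59,000 (Dune) > 58,000 (Vantage) > 34,000 (Novara) > 27,000 (Verdant) > 18,000 (Ember) > …
Tie at $59,000 → Orion wins by tie-break.
Orion is highest; pays the third-highest bid, $58,000.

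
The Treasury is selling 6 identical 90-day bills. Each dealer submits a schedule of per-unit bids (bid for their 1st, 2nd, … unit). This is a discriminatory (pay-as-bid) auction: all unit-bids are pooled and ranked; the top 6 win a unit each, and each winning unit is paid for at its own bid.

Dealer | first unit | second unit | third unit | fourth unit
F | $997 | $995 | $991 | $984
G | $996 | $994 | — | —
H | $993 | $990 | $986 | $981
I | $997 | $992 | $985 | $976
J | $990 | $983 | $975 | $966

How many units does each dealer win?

F 2, G 2, H 1, I 1

Pooled unit-bids ranked (top 6): 997 (F-1), 997 (I-1), 996 (G-1), 995 (F-2), 994 (G-2), 993 (H-1)
Next rejected bid: $992 (not a price — pay-as-bid).
Allocation: F 2, G 2, H 1, I 1.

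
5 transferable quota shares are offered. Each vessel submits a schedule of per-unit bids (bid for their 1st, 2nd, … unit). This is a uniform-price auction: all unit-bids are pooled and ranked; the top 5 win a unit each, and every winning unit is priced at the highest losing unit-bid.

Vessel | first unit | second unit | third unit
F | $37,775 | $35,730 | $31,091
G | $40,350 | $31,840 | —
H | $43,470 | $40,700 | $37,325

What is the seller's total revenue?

All unit-bids, highest first — top 5: 43,470 (H-1), 40,700 (H-2), 40,350 (G-1), 37,775 (F-1), 37,325 (H-3)
The (k+1)-th unit-bid is $35,730.
Allocation: F 1, G 1, H 3. Every unit priced at $35,730.
Revenue = 5 × 35,730 = $178,650.

Total revenue: $178,650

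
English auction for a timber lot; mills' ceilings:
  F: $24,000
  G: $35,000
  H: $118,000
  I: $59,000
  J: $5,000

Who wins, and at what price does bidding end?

Rule: the price rises until one bidder remains; the winner pays the price at which the last rival dropped out.
Limits in order: 118,000 (H) > 59,000 (I) > 35,000 (G) > 24,000 (F) > 5,000 (J)
I is the last rival to drop out, at $59,000; H remains and wins at that price.

H wins at $59,000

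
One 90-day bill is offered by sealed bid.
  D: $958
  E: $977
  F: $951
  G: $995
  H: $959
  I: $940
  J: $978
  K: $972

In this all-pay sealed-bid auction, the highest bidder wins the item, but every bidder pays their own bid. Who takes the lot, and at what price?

G pays $995

Rule: the highest bidder wins the item, but every bidder pays their own bid.
Bids ranked: 995 (G) > 978 (J) > 977 (E) > 972 (K) > 959 (H) > 958 (D) > …
G wins with the top bid; all bids are sunk regardless.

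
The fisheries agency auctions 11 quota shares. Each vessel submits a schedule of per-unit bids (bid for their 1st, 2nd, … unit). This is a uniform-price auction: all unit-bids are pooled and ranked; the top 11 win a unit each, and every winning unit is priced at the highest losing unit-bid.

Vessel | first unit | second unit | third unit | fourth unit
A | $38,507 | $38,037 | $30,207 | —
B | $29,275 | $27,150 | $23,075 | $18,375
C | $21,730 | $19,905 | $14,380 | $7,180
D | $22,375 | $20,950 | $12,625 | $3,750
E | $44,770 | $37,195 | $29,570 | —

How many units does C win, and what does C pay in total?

C: 1 unit, pays $20,950

Merging the schedules and taking the best 11: 44,770 (E-1), 38,507 (A-1), 38,037 (A-2), 37,195 (E-2), 30,207 (A-3), 29,570 (E-3), 29,275 (B-1), 27,150 (B-2), 23,075 (B-3), 22,375 (D-1), 21,730 (C-1)
Highest rejected unit-bid = $20,950.
C wins 1 unit(s) at $20,950 each.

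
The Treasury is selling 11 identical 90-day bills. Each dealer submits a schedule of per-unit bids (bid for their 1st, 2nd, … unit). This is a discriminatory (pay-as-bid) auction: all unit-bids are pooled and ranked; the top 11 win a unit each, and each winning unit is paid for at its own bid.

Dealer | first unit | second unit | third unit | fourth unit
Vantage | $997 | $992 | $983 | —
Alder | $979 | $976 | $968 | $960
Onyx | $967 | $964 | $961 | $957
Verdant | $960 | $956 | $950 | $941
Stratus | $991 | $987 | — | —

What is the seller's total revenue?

All unit-bids, highest first — top 11: 997 (Vantage-1), 992 (Vantage-2), 991 (Stratus-1), 987 (Stratus-2), 983 (Vantage-3), 979 (Alder-1), 976 (Alder-2), 968 (Alder-3), 967 (Onyx-1), 964 (Onyx-2), 961 (Onyx-3)
Next rejected bid: $960 (not a price — pay-as-bid).
Each winning unit pays its own bid.
Revenue = 997 + 992 + 991 + 987 + 983 + 979 + 976 + 968 + 967 + 964 + 961 = $10,765.

Total revenue: $10,765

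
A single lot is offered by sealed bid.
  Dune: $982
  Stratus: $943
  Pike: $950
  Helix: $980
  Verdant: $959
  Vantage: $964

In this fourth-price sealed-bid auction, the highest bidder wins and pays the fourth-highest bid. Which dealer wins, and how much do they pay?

Fourth-price sealed-bid auction: the highest bidder wins and pays the fourth-highest bid.
Bids in order: 982 (Dune) > 980 (Helix) > 964 (Vantage) > 959 (Verdant) > 950 (Pike) > 943 (Stratus)
Dune is highest; pays the fourth-highest bid, $959.

Dune pays $959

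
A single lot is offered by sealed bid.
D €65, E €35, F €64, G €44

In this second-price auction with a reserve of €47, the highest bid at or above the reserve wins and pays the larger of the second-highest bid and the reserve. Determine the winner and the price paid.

Sorting bids: 65 (D) > 64 (F) > 44 (G) > 35 (E)
Highest eligible bid: D at €65.
max(second-highest €64, reserve €47) = €64; the reserve does not bind.

D pays €64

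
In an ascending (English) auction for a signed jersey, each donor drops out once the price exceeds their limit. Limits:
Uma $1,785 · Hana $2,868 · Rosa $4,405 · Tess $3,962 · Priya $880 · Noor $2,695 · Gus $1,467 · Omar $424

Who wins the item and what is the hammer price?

Rosa wins at $3,962

Limits in order: 4,405 (Rosa) > 3,962 (Tess) > 2,868 (Hana) > 2,695 (Noor) > 1,785 (Uma) > 1,467 (Gus) > …
Bidding ends when Tess exits at $3,962; Rosa takes it.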